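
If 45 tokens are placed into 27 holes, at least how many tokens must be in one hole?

By the pigeonhole principle: ceiling(45/27).

Final answer: 2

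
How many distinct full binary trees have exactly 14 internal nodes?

The structures are counted by the Catalan number C_n. Here n = 14.
Using C_0 = 1 and C_(k+1) = C_k x 2(2k+1)/(k+2), build up term by term: C_1=1, C_2=2, C_3=5, C_4=14, C_5=42, C_6=132, C_7=429, C_8=1430, C_9=4862, C_10=16796, C_11=58786, C_12=208012, C_13=742900, C_14=2674440.

Final answer: C_{14} = 2674440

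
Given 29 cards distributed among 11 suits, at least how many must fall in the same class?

By pigeonhole with 29 objects and 11 categories: ceiling(29/11).

Final answer: 3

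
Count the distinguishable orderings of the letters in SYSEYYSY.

Letters (E:1, S:3, Y:4). Total letters: 8.
Permutations = 8!/(4! x 3!).

Final answer: 280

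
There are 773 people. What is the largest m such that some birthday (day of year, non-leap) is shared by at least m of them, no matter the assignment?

There are 365 possible values for birthday (day of year, non-leap). With 773 people and 365 categories, by pigeonhole: ceiling(773/365).

Final answer: 3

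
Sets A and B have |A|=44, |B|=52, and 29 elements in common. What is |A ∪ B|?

|A union B| = |A| + |B| - |A intersect B| = 44 + 52 - 29.

Final answer: 67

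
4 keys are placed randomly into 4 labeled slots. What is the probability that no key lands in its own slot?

Use the recurrence D(n) = (n-1)(D(n-1) + D(n-2)) with D(0)=1, D(1)=0.
Building up: D(2)=1, D(3)=2, D(4)=9.
Total arrangements: 4! = 24.
Probability = D(4)/4! = 3/8.

Final answer: D(4)/4! = 9/24 = 0.375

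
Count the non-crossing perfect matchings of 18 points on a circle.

This is counted by the nth Catalan number C_n. Here n = 18/2 = 9.
C_n = C(2n,n) - C(2n,n+1), so C_{9} = C(18,9) - C(18,10) = 48620 - 43758.

Final answer: C_{9} = 4862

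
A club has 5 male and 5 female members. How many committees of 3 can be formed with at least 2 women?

Sum over valid woman counts:
C(5,2)C(5,1) = 50
C(5,3)C(5,0) = 10
Total: 50 + 10.

Final answer: 60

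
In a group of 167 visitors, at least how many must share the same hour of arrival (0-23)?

There are 24 possible values for hour of arrival (0-23). With 167 visitors and 24 categories, by pigeonhole: ceiling(167/24).

Final answer: 7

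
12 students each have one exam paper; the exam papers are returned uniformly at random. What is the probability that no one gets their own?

D(n) = (n-1)(D(n-1) + D(n-2)), D(0)=1, D(1)=0.
Building up: D(2)=1, D(3)=2, D(4)=9, D(5)=44, D(6)=265, D(7)=1854, D(8)=14833, D(9)=133496, D(10)=1334961, D(11)=14684570, D(12)=176214841.
Total arrangements: 12! = 479001600.
Probability = D(12)/12! = 16019531/43545600.

Final answer: D(12)/12! = 176214841/479001600 = 0.367879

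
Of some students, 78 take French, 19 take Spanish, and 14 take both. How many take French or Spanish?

|A union B| = |A| + |B| - |A intersect B| = 78 + 19 - 14.

Final answer: 83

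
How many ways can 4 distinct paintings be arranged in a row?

The number of ways to arrange 4 distinct objects is 4!.

Final answer: 4! = 24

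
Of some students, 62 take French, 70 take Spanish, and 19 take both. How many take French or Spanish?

|A union B| = |A| + |B| - |A intersect B| = 62 + 70 - 19.

Final answer: 113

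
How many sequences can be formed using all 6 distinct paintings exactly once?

The number of ways to arrange 6 distinct objects is 6!.

Final answer: 6! = 720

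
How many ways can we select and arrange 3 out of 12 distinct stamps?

P(12,3) = 12!/(12-3)! = 12!/9!.

Final answer: P(12,3) = 1320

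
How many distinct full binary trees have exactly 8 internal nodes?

This is counted by the nth Catalan number C_n. Here n = 8.
C_n = (2n)!/(n!(n+1)!), so C_{8} = 16!/(8! x 9!) = C(16,8)/9 = 12870/9.

Final answer: C_{8} = 1430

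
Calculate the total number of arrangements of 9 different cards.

The number of ways to arrange 9 distinct objects is 9!.

Final answer: 9! = 362880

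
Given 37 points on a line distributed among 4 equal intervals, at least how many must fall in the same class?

By pigeonhole with 37 objects and 4 categories: ceiling(37/4).

Final answer: 10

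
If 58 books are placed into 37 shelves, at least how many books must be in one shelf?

By the pigeonhole principle: ceiling(58/37).

Final answer: 2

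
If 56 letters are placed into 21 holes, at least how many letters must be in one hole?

By the pigeonhole principle: ceiling(56/21).

Final answer: 3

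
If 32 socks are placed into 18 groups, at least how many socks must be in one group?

By the pigeonhole principle: ceiling(32/18).

Final answer: 2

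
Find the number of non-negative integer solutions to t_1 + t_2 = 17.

Stars and bars with 17 stars and 1 bars:
C(17+2-1, 2-1) = C(18,1).

Final answer: C(18,1) = 18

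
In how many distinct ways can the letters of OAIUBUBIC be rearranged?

Letters (A:1, B:2, C:1, I:2, O:1, U:2). Total letters: 9.
Permutations = 9!/(2! x 2! x 2!).

Final answer: 45360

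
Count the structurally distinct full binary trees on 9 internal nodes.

The structures are counted by the Catalan number C_n. Here n = 9.
C_n = (2n)!/(n!(n+1)!), so C_{9} = 18!/(9! x 10!) = C(18,9)/10 = 48620/10.

Final answer: C_{9} = 4862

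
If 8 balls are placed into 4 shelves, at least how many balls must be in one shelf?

By the pigeonhole principle: ceiling(8/4).

Final answer: 2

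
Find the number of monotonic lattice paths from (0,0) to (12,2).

Each path has 12 right steps and 2 up steps in some order (14 steps total).
Choose which 2 of the 14 steps are up: C(14,2).

Final answer: C(14,2) = 91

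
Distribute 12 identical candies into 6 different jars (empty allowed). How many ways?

Stars and bars: C(n+k-1, k-1) = C(17,5).

Final answer: C(17,5) = 6188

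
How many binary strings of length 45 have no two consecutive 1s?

Let a(n) count valid strings. If the last bit is 0 the prefix is any valid string of length n-1; if it is 1 the string must end in 01 with a valid prefix of length n-2. So a(n) = a(n-1) + a(n-2), a(1)=2, a(2)=3.
Building up term by term: a(1)=2, a(2)=3, a(3)=5, a(4)=8, a(5)=13, a(6)=21, a(7)=34, a(8)=55, a(9)=89, a(10)=144, a(11)=233, a(12)=377, a(13)=610, a(14)=987, a(15)=1597, a(16)=2584, a(17)=4181, a(18)=6765, a(19)=10946, a(20)=17711, a(21)=28657, a(22)=46368, a(23)=75025, a(24)=121393, a(25)=196418, a(26)=317811, a(27)=514229, a(28)=832040, a(29)=1346269, a(30)=2178309, a(31)=3524578, a(32)=5702887, a(33)=9227465, a(34)=14930352, a(35)=24157817, a(36)=39088169, a(37)=63245986, a(38)=102334155, a(39)=165580141, a(40)=267914296, a(41)=433494437, a(42)=701408733, a(43)=1134903170, a(44)=1836311903, a(45)=2971215073.

Final answer: 2971215073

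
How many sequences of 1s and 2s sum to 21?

Condition on the final move: it is a 1-step (f(n-1) ways to get there) or a 2-step (f(n-2) ways), so f(n) = f(n-1) + f(n-2), with f(1)=1, f(2)=2.
Iterating the recurrence: f(1)=1, f(2)=2, f(3)=3, f(4)=5, f(5)=8, f(6)=13, f(7)=21, f(8)=34, f(9)=55, f(10)=89, f(11)=144, f(12)=233, f(13)=377, f(14)=610, f(15)=987, f(16)=1597, f(17)=2584, f(18)=4181, f(19)=6765, f(20)=10946, f(21)=17711.

Final answer: 17711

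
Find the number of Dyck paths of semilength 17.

Total monotonic paths to (17,17): C(34,17) = 2333606220.
Reflecting each bad path at its first crossing gives a bijection with paths to (16,18): C(34,18) = 2203961430.
Valid Dyck paths: 2333606220 - 2203961430.
(These counts are the Catalan numbers.)

Final answer: C_{17} = 129644790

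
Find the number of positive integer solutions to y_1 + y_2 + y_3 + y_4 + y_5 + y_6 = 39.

Substitute y'_i = y_i - 1 (so y'_i >= 0). Then sum y'_i = 39 - 6 = 33.
Stars and bars: C(33+6-1, 6-1) = C(38,5).

Final answer: C(38,5) = 501942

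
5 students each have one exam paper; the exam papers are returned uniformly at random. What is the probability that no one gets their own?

Derangements satisfy D(n) = (n-1)(D(n-1) + D(n-2)), starting from D(0)=1, D(1)=0.
Building up: D(2)=1, D(3)=2, D(4)=9, D(5)=44.
Total arrangements: 5! = 120.
Probability = D(5)/5! = 11/30.

Final answer: D(5)/5! = 44/120 = 0.366667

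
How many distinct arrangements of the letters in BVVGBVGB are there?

Letters (B:3, G:2, V:3). Total letters: 8.
Permutations = 8!/(3! x 3! x 2!).

Final answer: 560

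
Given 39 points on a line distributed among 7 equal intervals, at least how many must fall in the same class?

By pigeonhole with 39 objects and 7 categories: ceiling(39/7).

Final answer: 6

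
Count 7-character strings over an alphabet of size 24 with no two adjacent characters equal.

First character: 24 choices. Each subsequent: 23 choices (must differ from the previous one).
Total: 24 x 23^6.

Final answer: 24 x 23^{6} = 3552861336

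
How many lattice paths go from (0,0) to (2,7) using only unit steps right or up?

Each path has 2 right steps and 7 up steps in some order (9 steps total).
Choose which 7 of the 9 steps are up: C(9,7).

Final answer: C(9,7) = 36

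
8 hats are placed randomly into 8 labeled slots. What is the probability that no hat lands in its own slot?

Derangements satisfy D(n) = (n-1)(D(n-1) + D(n-2)), starting from D(0)=1, D(1)=0.
Building up: D(2)=1, D(3)=2, D(4)=9, D(5)=44, D(6)=265, D(7)=1854, D(8)=14833.
Total arrangements: 8! = 40320.
Probability = D(8)/8! = 2119/5760.

Final answer: D(8)/8! = 14833/40320 = 0.367882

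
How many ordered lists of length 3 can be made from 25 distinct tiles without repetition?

P(25,3) = 25!/(25-3)! = 25!/22!.

Final answer: P(25,3) = 13800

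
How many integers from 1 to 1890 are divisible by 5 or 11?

Multiples of 5: 378. Multiples of 11: 171. Of both (lcm=55): 34.
By inclusion-exclusion: 378 + 171 - 34.

Final answer: 515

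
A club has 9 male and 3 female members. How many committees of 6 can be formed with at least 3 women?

Sum over valid woman counts:
C(3,3)C(9,3).

Final answer: 84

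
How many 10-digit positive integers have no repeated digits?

First digit: 9 (not 0). Second: 9 (not first). Third: 8, etc.
Total: 9 x 9 x 8 x 7 x 6 x 5 x 4 x 3 x 2 x 1.

Final answer: 3265920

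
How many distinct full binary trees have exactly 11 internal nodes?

This is a standard Catalan-number count: the answer is C_n. Here n = 11.
C_n = C(2n,n)/(n+1), so C_{11} = C(22,11)/12 = 705432/12.

Final answer: C_{11} = 58786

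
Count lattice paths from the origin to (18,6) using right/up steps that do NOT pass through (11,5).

Total paths to (18,6): C(24,6) = 134596.
Paths through (11,5): C(16,5) x C(8,1) = 34944.
Avoiding (11,5): 134596 - 34944.

Final answer: 99652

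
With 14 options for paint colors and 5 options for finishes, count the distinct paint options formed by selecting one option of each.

By the multiplication principle: 14 x 5.

Final answer: 70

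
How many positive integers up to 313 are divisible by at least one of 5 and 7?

Multiples of 5: 62. Multiples of 7: 44. Of both (lcm=35): 8.
By inclusion-exclusion: 62 + 44 - 8.

Final answer: 98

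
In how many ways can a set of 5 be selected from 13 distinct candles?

C(13,5) = 13!/(5! x 8!).

Final answer: \binom{13}{5} = 1287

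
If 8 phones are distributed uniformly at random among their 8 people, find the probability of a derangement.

D(n) = (n-1)(D(n-1) + D(n-2)), D(0)=1, D(1)=0.
Building up: D(2)=1, D(3)=2, D(4)=9, D(5)=44, D(6)=265, D(7)=1854, D(8)=14833.
Total arrangements: 8! = 40320.
Probability = D(8)/8! = 2119/5760.

Final answer: D(8)/8! = 14833/40320 = 0.367882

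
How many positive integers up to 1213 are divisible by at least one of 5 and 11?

Multiples of 5: 242. Multiples of 11: 110. Of both (lcm=55): 22.
By inclusion-exclusion: 242 + 110 - 22.

Final answer: 330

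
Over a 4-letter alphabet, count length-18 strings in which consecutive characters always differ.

First character: 4 choices. Each subsequent: 3 choices (must differ from the previous one).
Total: 4 x 3^17.

Final answer: 4 x 3^{17} = 516560652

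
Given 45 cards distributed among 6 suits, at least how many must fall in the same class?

By pigeonhole with 45 objects and 6 categories: ceiling(45/6).

Final answer: 8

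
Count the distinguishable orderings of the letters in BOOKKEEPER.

Letters (B:1, E:3, K:2, O:2, P:1, R:1). Total letters: 10.
Permutations = 10!/(3! x 2! x 2!).

Final answer: 151200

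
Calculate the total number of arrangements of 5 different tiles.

The number of ways to arrange 5 distinct objects is 5!.

Final answer: 5! = 120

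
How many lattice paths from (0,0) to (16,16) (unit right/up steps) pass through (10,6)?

Paths (0,0)->(10,6): C(16,6) = 8008.
Paths (10,6)->(16,16): C(16,10) = 8008.
By multiplication principle: 8008 x 8008.

Final answer: 64128064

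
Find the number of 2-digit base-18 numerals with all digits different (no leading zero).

The leading digit has 17 choices (anything but zero); the next has 17 (anything but the first), then 16, and so on, one fewer each time.
Total: 17 x 17.

Final answer: 289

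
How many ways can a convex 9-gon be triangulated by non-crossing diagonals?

This is counted by the nth Catalan number C_n. Here n = 9 - 2 = 7.
Using C_0 = 1 and C_(k+1) = C_k x 2(2k+1)/(k+2), build up term by term: C_1=1, C_2=2, C_3=5, C_4=14, C_5=42, C_6=132, C_7=429.

Final answer: C_{7} = 429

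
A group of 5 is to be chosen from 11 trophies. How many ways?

C(11,5) = 11!/(5! x (11-5)!).

Final answer: C(11,5) = 462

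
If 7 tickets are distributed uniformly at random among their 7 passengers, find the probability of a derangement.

D(n) = (n-1)(D(n-1) + D(n-2)), D(0)=1, D(1)=0.
Building up: D(2)=1, D(3)=2, D(4)=9, D(5)=44, D(6)=265, D(7)=1854.
Total arrangements: 7! = 5040.
Probability = D(7)/7! = 103/280.

Final answer: D(7)/7! = 1854/5040 = 0.367857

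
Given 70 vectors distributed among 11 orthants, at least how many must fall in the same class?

By pigeonhole with 70 objects and 11 categories: ceiling(70/11).

Final answer: 7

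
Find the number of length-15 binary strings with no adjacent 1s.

Let a(n) count valid strings. If the last bit is 0 the prefix is any valid string of length n-1; if it is 1 the string must end in 01 with a valid prefix of length n-2. So a(n) = a(n-1) + a(n-2), a(1)=2, a(2)=3.
Building up term by term: a(1)=2, a(2)=3, a(3)=5, a(4)=8, a(5)=13, a(6)=21, a(7)=34, a(8)=55, a(9)=89, a(10)=144, a(11)=233, a(12)=377, a(13)=610, a(14)=987, a(15)=1597.

Final answer: 1597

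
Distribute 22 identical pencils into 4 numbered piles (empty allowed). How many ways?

Stars and bars: C(n+k-1, k-1) = C(25,3).

Final answer: C(25,3) = 2300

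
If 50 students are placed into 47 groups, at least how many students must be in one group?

By the pigeonhole principle: ceiling(50/47).

Final answer: 2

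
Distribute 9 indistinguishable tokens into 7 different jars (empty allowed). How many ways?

Stars and bars: C(n+k-1, k-1) = C(15,6).

Final answer: C(15,6) = 5005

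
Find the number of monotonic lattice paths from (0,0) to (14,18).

Each path has 14 right steps and 18 up steps in some order (32 steps total).
Choose which 18 of the 32 steps are up: C(32,18).

Final answer: C(32,18) = 471435600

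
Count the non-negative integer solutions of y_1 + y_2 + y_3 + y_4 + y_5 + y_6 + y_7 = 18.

Stars and bars with 18 stars and 6 bars:
C(18+7-1, 7-1) = C(24,6).

Final answer: C(24,6) = 134596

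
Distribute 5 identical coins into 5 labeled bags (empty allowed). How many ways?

Stars and bars: C(n+k-1, k-1) = C(9,4).

Final answer: C(9,4) = 126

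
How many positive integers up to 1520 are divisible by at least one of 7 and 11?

Multiples of 7: 217. Multiples of 11: 138. Of both (lcm=77): 19.
By inclusion-exclusion: 217 + 138 - 19.

Final answer: 336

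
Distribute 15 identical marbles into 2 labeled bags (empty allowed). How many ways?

Stars and bars: C(n+k-1, k-1) = C(16,1).

Final answer: C(16,1) = 16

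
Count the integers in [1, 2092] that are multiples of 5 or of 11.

Multiples of 5: 418. Multiples of 11: 190. Of both (lcm=55): 38.
By inclusion-exclusion: 418 + 190 - 38.

Final answer: 570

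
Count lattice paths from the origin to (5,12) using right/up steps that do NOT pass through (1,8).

Total paths to (5,12): C(17,12) = 6188.
Paths through (1,8): C(9,8) x C(8,4) = 630.
Avoiding (1,8): 6188 - 630.

Final answer: 5558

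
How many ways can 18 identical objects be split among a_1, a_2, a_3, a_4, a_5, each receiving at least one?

Substitute a'_i = a_i - 1 (so a'_i >= 0). Then sum a'_i = 18 - 5 = 13.
Stars and bars: C(13+5-1, 5-1) = C(17,4).

Final answer: C(17,4) = 2380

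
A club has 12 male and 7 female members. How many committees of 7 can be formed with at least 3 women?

Sum over valid woman counts:
C(7,3)C(12,4) = 17325
C(7,4)C(12,3) = 7700
C(7,5)C(12,2) = 1386
C(7,6)C(12,1) = 84
C(7,7)C(12,0) = 1
Total: 17325 + 7700 + 1386 + 84 + 1.

Final answer: 26496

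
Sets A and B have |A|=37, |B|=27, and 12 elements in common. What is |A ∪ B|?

|A union B| = |A| + |B| - |A intersect B| = 37 + 27 - 12.

Final answer: 52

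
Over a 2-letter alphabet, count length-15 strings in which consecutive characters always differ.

First character: 2 choices. Each subsequent: 1 choices (must differ from the previous one).
Total: 2 x 1^14.

Final answer: 2 x 1^{14} = 2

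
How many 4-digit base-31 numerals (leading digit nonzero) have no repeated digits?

First digit: 30 (nonzero). Second: 30 (not first). Third: 29, etc.
Total: 30 x 30 x 29 x 28.

Final answer: 730800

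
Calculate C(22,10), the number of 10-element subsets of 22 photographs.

C(22,10) = 22!/(10! x 12!).

Final answer: \binom{22}{10} = 646646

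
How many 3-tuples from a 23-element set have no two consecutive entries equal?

Let g(n) count such strings. g(1) = 23, and each valid string of length n-1 extends in 22 ways (any symbol but the last), so g(n) = 22 g(n-1).
Total: g(3) = 23 x 22^2.

Final answer: 23 x 22^{2} = 11132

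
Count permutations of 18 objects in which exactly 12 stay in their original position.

Choose which 12 elements are fixed: C(18,12) = 18564.
Derange the remaining 6 using D(j) = (j-1)(D(j-1) + D(j-2)), D(0)=1, D(1)=0: D(2)=1, D(3)=2, D(4)=9, D(5)=44, D(6)=265.
Total: 18564 x 265.

Final answer: C(18,12) D(6) = 4919460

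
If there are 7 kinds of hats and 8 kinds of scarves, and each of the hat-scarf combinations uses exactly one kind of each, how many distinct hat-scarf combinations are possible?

By the multiplication principle: 7 x 8.

Final answer: 56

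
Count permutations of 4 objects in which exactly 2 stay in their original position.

Choose which 2 elements are fixed: C(4,2) = 6.
Derange the remaining 2 using D(j) = (j-1)(D(j-1) + D(j-2)), D(0)=1, D(1)=0: D(2)=1.
Total: 6 x 1.

Final answer: C(4,2) D(2) = 6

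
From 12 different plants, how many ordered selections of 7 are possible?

P(12,7) = 12!/(12-7)! = 12!/5!.

Final answer: P(12,7) = 3991680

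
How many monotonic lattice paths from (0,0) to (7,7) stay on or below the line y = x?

Total monotonic paths to (7,7): C(14,7) = 3432.
By the reflection principle, paths that go above the diagonal number C(14,8) = 3003.
Valid Dyck paths: 3432 - 3003.
(Check: C(14,7) - C(14,8) = C(14,7)/8, the Catalan number C_{7}.)

Final answer: C_{7} = 429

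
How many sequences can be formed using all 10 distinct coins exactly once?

The number of ways to arrange 10 distinct objects is 10!.

Final answer: 10! = 3628800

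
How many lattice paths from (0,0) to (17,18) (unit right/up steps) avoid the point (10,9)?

Total paths to (17,18): C(35,18) = 4537567650.
Paths through (10,9): C(19,9) x C(16,9) = 1056804320.
Avoiding (10,9): 4537567650 - 1056804320.

Final answer: 3480763330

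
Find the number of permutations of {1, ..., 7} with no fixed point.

D(n) = (n-1)(D(n-1) + D(n-2)), D(0)=1, D(1)=0.
D(2) = 1 x (0 + 1) = 1
D(3) = 2 x (1 + 0) = 2
D(4) = 3 x (2 + 1) = 9
D(5) = 4 x (9 + 2) = 44
D(6) = 5 x (44 + 9) = 265
D(7) = 6 x (D(6) + D(5)) = 6 x (265 + 44)

Final answer: D(7) = 1854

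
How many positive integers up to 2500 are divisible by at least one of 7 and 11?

Multiples of 7: 357. Multiples of 11: 227. Of both (lcm=77): 32.
By inclusion-exclusion: 357 + 227 - 32.

Final answer: 552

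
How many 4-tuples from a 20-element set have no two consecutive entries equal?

First character: 20 choices. Each subsequent: 19 choices (must differ from the previous one).
Total: 20 x 19^3.

Final answer: 20 x 19^{3} = 137180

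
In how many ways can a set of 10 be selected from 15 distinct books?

C(15,10) = 15!/(10! x 5!).

Final answer: \binom{15}{10} = 3003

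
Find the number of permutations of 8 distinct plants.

The number of ways to arrange 8 distinct objects is 8!.

Final answer: 8! = 40320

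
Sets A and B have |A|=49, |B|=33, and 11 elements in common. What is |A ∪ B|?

|A union B| = |A| + |B| - |A intersect B| = 49 + 33 - 11.

Final answer: 71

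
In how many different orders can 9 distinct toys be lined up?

The number of ways to arrange 9 distinct objects is 9!.

Final answer: 9! = 362880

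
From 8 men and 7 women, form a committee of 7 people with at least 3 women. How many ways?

Sum over valid woman counts:
C(7,3)C(8,4) = 2450
C(7,4)C(8,3) = 1960
C(7,5)C(8,2) = 588
C(7,6)C(8,1) = 56
C(7,7)C(8,0) = 1
Total: 2450 + 1960 + 588 + 56 + 1.

Final answer: 5055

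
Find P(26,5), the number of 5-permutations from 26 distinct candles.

P(26,5) = 26!/(26-5)! = 26!/21!.

Final answer: P(26,5) = 7893600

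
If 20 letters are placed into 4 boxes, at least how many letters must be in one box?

By the pigeonhole principle: ceiling(20/4).

Final answer: 5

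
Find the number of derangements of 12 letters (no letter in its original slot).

Use the recurrence D(n) = (n-1)(D(n-1) + D(n-2)) with D(0)=1, D(1)=0.
D(2) = 1 x (0 + 1) = 1
D(3) = 2 x (1 + 0) = 2
D(4) = 3 x (2 + 1) = 9
D(5) = 4 x (9 + 2) = 44
D(6) = 5 x (44 + 9) = 265
D(7) = 6 x (265 + 44) = 1854
D(8) = 7 x (1854 + 265) = 14833
D(9) = 8 x (14833 + 1854) = 133496
D(10) = 9 x (133496 + 14833) = 1334961
D(11) = 10 x (1334961 + 133496) = 14684570
D(12) = 11 x (D(11) + D(10)) = 11 x (14684570 + 1334961)

Final answer: D(12) = 176214841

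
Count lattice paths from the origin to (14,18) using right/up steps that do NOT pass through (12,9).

Total paths to (14,18): C(32,18) = 471435600.
Paths through (12,9): C(21,9) x C(11,9) = 16166150.
Avoiding (12,9): 471435600 - 16166150.

Final answer: 455269450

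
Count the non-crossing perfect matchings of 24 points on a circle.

The structures are counted by the Catalan number C_n. Here n = 24/2 = 12.
C_n = C(2n,n) - C(2n,n+1), so C_{12} = C(24,12) - C(24,13) = 2704156 - 2496144.

Final answer: C_{12} = 208012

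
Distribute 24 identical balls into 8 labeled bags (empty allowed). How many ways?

Stars and bars: C(n+k-1, k-1) = C(31,7).

Final answer: C(31,7) = 2629575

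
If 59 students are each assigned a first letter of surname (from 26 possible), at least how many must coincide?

There are 26 possible values for first letter of surname. With 59 students and 26 categories, by pigeonhole: ceiling(59/26).

Final answer: 3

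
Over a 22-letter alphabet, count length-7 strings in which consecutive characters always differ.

First character: 22 choices. Each subsequent: 21 choices (must differ from the previous one).
Total: 22 x 21^6.

Final answer: 22 x 21^{6} = 1886854662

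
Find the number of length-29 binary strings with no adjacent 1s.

Classify by the final bit: ...0 gives a(n-1) strings, ...01 gives a(n-2) strings. Thus a(n) = a(n-1) + a(n-2) with a(1)=2, a(2)=3.
Computing successive values: a(1)=2, a(2)=3, a(3)=5, a(4)=8, a(5)=13, a(6)=21, a(7)=34, a(8)=55, a(9)=89, a(10)=144, a(11)=233, a(12)=377, a(13)=610, a(14)=987, a(15)=1597, a(16)=2584, a(17)=4181, a(18)=6765, a(19)=10946, a(20)=17711, a(21)=28657, a(22)=46368, a(23)=75025, a(24)=121393, a(25)=196418, a(26)=317811, a(27)=514229, a(28)=832040, a(29)=1346269.

Final answer: 1346269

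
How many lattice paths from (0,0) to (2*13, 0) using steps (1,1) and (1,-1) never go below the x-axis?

Total monotonic paths to (13,13): C(26,13) = 10400600.
A path is bad iff it touches y = x + 1; reflecting its initial segment maps bad paths bijectively onto all paths to (12,14), of which there are C(26,14) = 9657700.
Valid Dyck paths: 10400600 - 9657700.
(Equivalently, C_{13} = C(26,13)/14 = 10400600/14.)

Final answer: C_{13} = 742900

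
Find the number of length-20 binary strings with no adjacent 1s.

Classify by the final bit: ...0 gives a(n-1) strings, ...01 gives a(n-2) strings. Thus a(n) = a(n-1) + a(n-2) with a(1)=2, a(2)=3.
Computing successive values: a(1)=2, a(2)=3, a(3)=5, a(4)=8, a(5)=13, a(6)=21, a(7)=34, a(8)=55, a(9)=89, a(10)=144, a(11)=233, a(12)=377, a(13)=610, a(14)=987, a(15)=1597, a(16)=2584, a(17)=4181, a(18)=6765, a(19)=10946, a(20)=17711.

Final answer: 17711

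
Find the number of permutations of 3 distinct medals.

The number of ways to arrange 3 distinct objects is 3!.

Final answer: 3! = 6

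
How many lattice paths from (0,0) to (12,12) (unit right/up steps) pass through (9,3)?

Paths (0,0)->(9,3): C(12,3) = 220.
Paths (9,3)->(12,12): C(12,9) = 220.
By multiplication principle: 220 x 220.

Final answer: 48400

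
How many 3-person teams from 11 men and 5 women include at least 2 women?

Sum over valid woman counts:
C(5,2)C(11,1) = 110
C(5,3)C(11,0) = 10
Total: 110 + 10.

Final answer: 120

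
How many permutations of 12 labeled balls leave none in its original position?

Use the recurrence D(n) = (n-1)(D(n-1) + D(n-2)) with D(0)=1, D(1)=0.
D(2) = 1 x (0 + 1) = 1
D(3) = 2 x (1 + 0) = 2
D(4) = 3 x (2 + 1) = 9
D(5) = 4 x (9 + 2) = 44
D(6) = 5 x (44 + 9) = 265
D(7) = 6 x (265 + 44) = 1854
D(8) = 7 x (1854 + 265) = 14833
D(9) = 8 x (14833 + 1854) = 133496
D(10) = 9 x (133496 + 14833) = 1334961
D(11) = 10 x (1334961 + 133496) = 14684570
D(12) = 11 x (D(11) + D(10)) = 11 x (14684570 + 1334961)

Final answer: D(12) = 176214841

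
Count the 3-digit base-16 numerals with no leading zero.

Leading digit: 15 options (nonzero). Other 2 digit(s): 16 options each.
Total: 15 x 16^2.

Final answer: 3840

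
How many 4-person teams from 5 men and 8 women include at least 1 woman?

Sum over valid woman counts:
C(8,1)C(5,3) = 80
C(8,2)C(5,2) = 280
C(8,3)C(5,1) = 280
C(8,4)C(5,0) = 70
Total: 80 + 280 + 280 + 70.

Final answer: 710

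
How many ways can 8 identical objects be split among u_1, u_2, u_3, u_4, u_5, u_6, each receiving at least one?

Substitute u'_i = u_i - 1 (so u'_i >= 0). Then sum u'_i = 8 - 6 = 2.
Stars and bars: C(2+6-1, 6-1) = C(7,5).

Final answer: C(7,5) = 21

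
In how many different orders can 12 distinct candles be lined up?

The number of ways to arrange 12 distinct objects is 12!.

Final answer: 12! = 479001600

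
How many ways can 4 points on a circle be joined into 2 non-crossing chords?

The structures are counted by the Catalan number C_n. Here n = 4/2 = 2.
C_n = C(2n,n)/(n+1), so C_{2} = C(4,2)/3 = 6/3.

Final answer: C_{2} = 2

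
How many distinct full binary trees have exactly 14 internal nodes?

This is counted by the nth Catalan number C_n. Here n = 14.
C_n = (2n)!/(n!(n+1)!), so C_{14} = 28!/(14! x 15!) = C(28,14)/15 = 40116600/15.

Final answer: C_{14} = 2674440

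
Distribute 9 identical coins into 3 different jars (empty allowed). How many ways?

Stars and bars: C(n+k-1, k-1) = C(11,2).

Final answer: C(11,2) = 55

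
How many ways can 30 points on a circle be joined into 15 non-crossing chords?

The structures are counted by the Catalan number C_n. Here n = 30/2 = 15.
C_n = (2n)!/(n!(n+1)!), so C_{15} = 30!/(15! x 16!) = C(30,15)/16 = 155117520/16.

Final answer: C_{15} = 9694845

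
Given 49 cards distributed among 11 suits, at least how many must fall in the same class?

By pigeonhole with 49 objects and 11 categories: ceiling(49/11).

Final answer: 5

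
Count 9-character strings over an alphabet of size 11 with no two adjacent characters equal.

Let g(n) count such strings. g(1) = 11, and each valid string of length n-1 extends in 10 ways (any symbol but the last), so g(n) = 10 g(n-1).
Total: g(9) = 11 x 10^8.

Final answer: 11 x 10^{8} = 1100000000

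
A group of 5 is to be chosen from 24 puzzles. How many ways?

C(24,5) = 24!/(5! x (24-5)!).

Final answer: C(24,5) = 42504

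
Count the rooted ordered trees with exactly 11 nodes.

This is a standard Catalan-number count: the answer is C_n. Here n = 11 - 1 = 10.
C_n = C(2n,n) - C(2n,n+1), so C_{10} = C(20,10) - C(20,11) = 184756 - 167960.

Final answer: C_{10} = 16796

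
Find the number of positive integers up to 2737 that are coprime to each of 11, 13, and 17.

|div by 11|=248, |div by 13|=210, |div by 17|=161.
|div by 11&13|=19, |div by 11&17|=14, |div by 13&17|=12, |div by all|=1.
By inclusion-exclusion, divisible by at least one: 248+210+161-19-14-12+1 = 575.
Not divisible by any: 2737 - 575.

Final answer: 2162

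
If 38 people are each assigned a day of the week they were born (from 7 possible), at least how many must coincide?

There are 7 possible values for day of the week they were born. With 38 people and 7 categories, by pigeonhole: ceiling(38/7).

Final answer: 6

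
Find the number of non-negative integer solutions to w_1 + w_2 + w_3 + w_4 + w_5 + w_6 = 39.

Stars and bars with 39 stars and 5 bars:
C(39+6-1, 6-1) = C(44,5).

Final answer: C(44,5) = 1086008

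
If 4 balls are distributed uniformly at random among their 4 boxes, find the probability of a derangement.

Derangements satisfy D(n) = (n-1)(D(n-1) + D(n-2)), starting from D(0)=1, D(1)=0.
Building up: D(2)=1, D(3)=2, D(4)=9.
Total arrangements: 4! = 24.
Probability = D(4)/4! = 3/8.

Final answer: D(4)/4! = 9/24 = 0.375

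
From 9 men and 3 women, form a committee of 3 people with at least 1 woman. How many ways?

Sum over valid woman counts:
C(3,1)C(9,2) = 108
C(3,2)C(9,1) = 27
C(3,3)C(9,0) = 1
Total: 108 + 27 + 1.

Final answer: 136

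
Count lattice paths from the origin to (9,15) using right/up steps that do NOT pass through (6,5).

Total paths to (9,15): C(24,15) = 1307504.
Paths through (6,5): C(11,5) x C(13,10) = 132132.
Avoiding (6,5): 1307504 - 132132.

Final answer: 1175372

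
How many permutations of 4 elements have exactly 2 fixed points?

Choose which 2 elements are fixed: C(4,2) = 6.
Derange the remaining 2 using D(j) = (j-1)(D(j-1) + D(j-2)), D(0)=1, D(1)=0: D(2)=1.
Total: 6 x 1.

Final answer: C(4,2) D(2) = 6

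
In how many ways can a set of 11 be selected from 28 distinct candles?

C(28,11) = 28!/(11! x 17!).

Final answer: \binom{28}{11} = 21474180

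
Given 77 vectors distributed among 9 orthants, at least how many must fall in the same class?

By pigeonhole with 77 objects and 9 categories: ceiling(77/9).

Final answer: 9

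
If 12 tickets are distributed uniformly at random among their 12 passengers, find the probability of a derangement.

Derangements satisfy D(n) = (n-1)(D(n-1) + D(n-2)), starting from D(0)=1, D(1)=0.
Building up: D(2)=1, D(3)=2, D(4)=9, D(5)=44, D(6)=265, D(7)=1854, D(8)=14833, D(9)=133496, D(10)=1334961, D(11)=14684570, D(12)=176214841.
Total arrangements: 12! = 479001600.
Probability = D(12)/12! = 16019531/43545600.

Final answer: D(12)/12! = 176214841/479001600 = 0.367879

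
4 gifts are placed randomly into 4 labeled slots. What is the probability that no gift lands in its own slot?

D(n) = (n-1)(D(n-1) + D(n-2)), D(0)=1, D(1)=0.
Building up: D(2)=1, D(3)=2, D(4)=9.
Total arrangements: 4! = 24.
Probability = D(4)/4! = 3/8.

Final answer: D(4)/4! = 9/24 = 0.375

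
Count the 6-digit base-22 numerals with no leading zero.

These are the integers in [22^5, 22^6), so the count is 22^6 - 22^5 = 21 x 22^5.

Final answer: 108226272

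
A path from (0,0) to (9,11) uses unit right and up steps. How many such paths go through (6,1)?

Paths (0,0)->(6,1): C(7,1) = 7.
Paths (6,1)->(9,11): C(13,10) = 286.
By multiplication principle: 7 x 286.

Final answer: 2002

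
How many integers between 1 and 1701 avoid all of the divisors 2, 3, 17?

|div by 2|=850, |div by 3|=567, |div by 17|=100.
|div by 2&3|=283, |div by 2&17|=50, |div by 3&17|=33, |div by all|=16.
By inclusion-exclusion, divisible by at least one: 850+567+100-283-50-33+16 = 1167.
Not divisible by any: 1701 - 1167.

Final answer: 534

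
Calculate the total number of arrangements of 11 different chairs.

The number of ways to arrange 11 distinct objects is 11!.

Final answer: 11! = 39916800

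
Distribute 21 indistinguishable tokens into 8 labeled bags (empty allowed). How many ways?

Stars and bars: C(n+k-1, k-1) = C(28,7).

Final answer: C(28,7) = 1184040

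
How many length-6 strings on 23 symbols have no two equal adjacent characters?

Let g(n) count such strings. g(1) = 23, and each valid string of length n-1 extends in 22 ways (any symbol but the last), so g(n) = 22 g(n-1).
Total: g(6) = 23 x 22^5.

Final answer: 23 x 22^{5} = 118533536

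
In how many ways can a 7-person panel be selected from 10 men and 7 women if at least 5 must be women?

Sum over valid woman counts:
C(7,5)C(10,2) = 945
C(7,6)C(10,1) = 70
C(7,7)C(10,0) = 1
Total: 945 + 70 + 1.

Final answer: 1016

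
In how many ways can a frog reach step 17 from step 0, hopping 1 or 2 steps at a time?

Let f(n) be the number of climbs. Removing the last move (1 or 2 steps) gives f(n) = f(n-1) + f(n-2); base cases f(1)=1, f(2)=2.
Computing successive values: f(1)=1, f(2)=2, f(3)=3, f(4)=5, f(5)=8, f(6)=13, f(7)=21, f(8)=34, f(9)=55, f(10)=89, f(11)=144, f(12)=233, f(13)=377, f(14)=610, f(15)=987, f(16)=1597, f(17)=2584.

Final answer: 2584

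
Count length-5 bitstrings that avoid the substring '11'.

Classify by the final bit: ...0 gives a(n-1) strings, ...01 gives a(n-2) strings. Thus a(n) = a(n-1) + a(n-2) with a(1)=2, a(2)=3.
Computing successive values: a(1)=2, a(2)=3, a(3)=5, a(4)=8, a(5)=13.

Final answer: 13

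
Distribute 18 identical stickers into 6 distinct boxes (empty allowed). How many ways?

Stars and bars: C(n+k-1, k-1) = C(23,5).

Final answer: C(23,5) = 33649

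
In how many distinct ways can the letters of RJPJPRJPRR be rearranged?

Letters (J:3, P:3, R:4). Total letters: 10.
Permutations = 10!/(4! x 3! x 3!).

Final answer: 4200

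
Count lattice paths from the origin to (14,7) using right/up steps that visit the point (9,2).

Paths (0,0)->(9,2): C(11,2) = 55.
Paths (9,2)->(14,7): C(10,5) = 252.
By multiplication principle: 55 x 252.

Final answer: 13860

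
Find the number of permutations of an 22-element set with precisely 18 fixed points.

Choose which 18 elements are fixed: C(22,18) = 7315.
Derange the remaining 4 using D(j) = (j-1)(D(j-1) + D(j-2)), D(0)=1, D(1)=0: D(2)=1, D(3)=2, D(4)=9.
Total: 7315 x 9.

Final answer: C(22,18) D(4) = 65835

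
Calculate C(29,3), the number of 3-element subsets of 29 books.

C(29,3) = 29!/(3! x 26!).

Final answer: \binom{29}{3} = 3654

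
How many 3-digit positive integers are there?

The leading digit cannot be 0 (9 options); the other 2 digits can be anything (10 options each).
Total: 9 x 10^2.

Final answer: 900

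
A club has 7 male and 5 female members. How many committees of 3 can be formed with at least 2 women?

Sum over valid woman counts:
C(5,2)C(7,1) = 70
C(5,3)C(7,0) = 10
Total: 70 + 10.

Final answer: 80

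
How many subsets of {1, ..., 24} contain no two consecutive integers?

Condition on whether n belongs to the subset: if not, any valid subset of {1, ..., n-1} works (a(n-1)); if so, n-1 is excluded and the rest is a valid subset of {1, ..., n-2} (a(n-2)). Hence a(n) = a(n-1) + a(n-2), a(1)=2, a(2)=3.
Computing successive values: a(1)=2, a(2)=3, a(3)=5, a(4)=8, a(5)=13, a(6)=21, a(7)=34, a(8)=55, a(9)=89, a(10)=144, a(11)=233, a(12)=377, a(13)=610, a(14)=987, a(15)=1597, a(16)=2584, a(17)=4181, a(18)=6765, a(19)=10946, a(20)=17711, a(21)=28657, a(22)=46368, a(23)=75025, a(24)=121393.

Final answer: 121393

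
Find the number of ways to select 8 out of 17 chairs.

C(17,8) = 17!/(8! x (17-8)!).

Final answer: C(17,8) = 24310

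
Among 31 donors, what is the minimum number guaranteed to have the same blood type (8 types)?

There are 8 possible values for blood type (8 types). With 31 donors and 8 categories, by pigeonhole: ceiling(31/8).

Final answer: 4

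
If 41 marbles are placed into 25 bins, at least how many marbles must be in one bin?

By the pigeonhole principle: ceiling(41/25).

Final answer: 2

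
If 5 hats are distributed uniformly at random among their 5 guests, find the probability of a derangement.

D(n) = (n-1)(D(n-1) + D(n-2)), D(0)=1, D(1)=0.
Building up: D(2)=1, D(3)=2, D(4)=9, D(5)=44.
Total arrangements: 5! = 120.
Probability = D(5)/5! = 11/30.

Final answer: D(5)/5! = 44/120 = 0.366667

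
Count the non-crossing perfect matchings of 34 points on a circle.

The structures are counted by the Catalan number C_n. Here n = 34/2 = 17.
C_n = C(2n,n)/(n+1), so C_{17} = C(34,17)/18 = 2333606220/18.

Final answer: C_{17} = 129644790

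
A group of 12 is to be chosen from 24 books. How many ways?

C(24,12) = 24!/(12! x 12!).

Final answer: \binom{24}{12} = 2704156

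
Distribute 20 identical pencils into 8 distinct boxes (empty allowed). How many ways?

Stars and bars: C(n+k-1, k-1) = C(27,7).

Final answer: C(27,7) = 888030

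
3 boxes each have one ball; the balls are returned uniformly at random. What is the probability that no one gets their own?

D(n) = (n-1)(D(n-1) + D(n-2)), D(0)=1, D(1)=0.
Building up: D(2)=1, D(3)=2.
Total arrangements: 3! = 6.
Probability = D(3)/3! = 1/3.

Final answer: D(3)/3! = 2/6 = 0.333333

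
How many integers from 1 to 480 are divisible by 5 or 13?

Multiples of 5: 96. Multiples of 13: 36. Of both (lcm=65): 7.
By inclusion-exclusion: 96 + 36 - 7.

Final answer: 125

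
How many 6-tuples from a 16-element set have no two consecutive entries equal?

First character: 16 choices. Each subsequent: 15 choices (must differ from the previous one).
Total: 16 x 15^5.

Final answer: 16 x 15^{5} = 12150000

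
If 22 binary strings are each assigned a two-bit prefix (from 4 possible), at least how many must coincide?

There are 4 possible values for two-bit prefix. With 22 binary strings and 4 categories, by pigeonhole: ceiling(22/4).

Final answer: 6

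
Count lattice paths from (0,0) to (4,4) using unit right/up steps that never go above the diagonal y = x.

Total monotonic paths to (4,4): C(8,4) = 70.
Reflecting each bad path at its first crossing gives a bijection with paths to (3,5): C(8,5) = 56.
Valid Dyck paths: 70 - 56.
(Equivalently, C_{4} = C(8,4)/5 = 70/5.)

Final answer: C_{4} = 14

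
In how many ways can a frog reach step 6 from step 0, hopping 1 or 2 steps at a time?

Condition on the final move: it is a 1-step (f(n-1) ways to get there) or a 2-step (f(n-2) ways), so f(n) = f(n-1) + f(n-2), with f(1)=1, f(2)=2.
Iterating the recurrence: f(1)=1, f(2)=2, f(3)=3, f(4)=5, f(5)=8, f(6)=13.

Final answer: 13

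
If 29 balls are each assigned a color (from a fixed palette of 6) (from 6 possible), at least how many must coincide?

There are 6 possible values for color (from a fixed palette of 6). With 29 balls and 6 categories, by pigeonhole: ceiling(29/6).

Final answer: 5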